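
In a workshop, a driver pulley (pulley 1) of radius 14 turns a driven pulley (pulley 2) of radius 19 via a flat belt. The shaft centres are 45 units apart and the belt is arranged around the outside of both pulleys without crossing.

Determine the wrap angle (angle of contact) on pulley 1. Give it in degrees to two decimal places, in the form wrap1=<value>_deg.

wrap1=167.24_deg

open belt: β = asin((r2−r1)/C) = asin(5/45) = 6.3794°
wrap1 = π − 2β = 167.2413°
wrap2 = π + 2β = 192.7587°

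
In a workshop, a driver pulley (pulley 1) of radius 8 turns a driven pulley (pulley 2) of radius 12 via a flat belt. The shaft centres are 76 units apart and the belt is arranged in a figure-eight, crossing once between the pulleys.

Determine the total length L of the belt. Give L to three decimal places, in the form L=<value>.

crossed belt: β = asin((r1+r2)/C) = asin(20/76) = 15.2575°
wrap1 = wrap2 = π + 2β = 210.5150°
tangent length = C·cosβ = 73.3212
L = (r1+r2)·wrap + 2·C·cosβ = 20·3.6742 + 2·73.3212 = 220.1260

L=220.126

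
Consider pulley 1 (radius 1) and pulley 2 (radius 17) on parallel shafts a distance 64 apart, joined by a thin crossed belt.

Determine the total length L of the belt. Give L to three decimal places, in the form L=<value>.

crossed belt: β = asin((r1+r2)/C) = asin(18/64) = 16.3348°
wrap1 = wrap2 = π + 2β = 212.6696°
tangent length = C·cosβ = 61.4166
L = (r1+r2)·wrap + 2·C·cosβ = 18·3.7118 + 2·61.4166 = 189.6454

L=189.645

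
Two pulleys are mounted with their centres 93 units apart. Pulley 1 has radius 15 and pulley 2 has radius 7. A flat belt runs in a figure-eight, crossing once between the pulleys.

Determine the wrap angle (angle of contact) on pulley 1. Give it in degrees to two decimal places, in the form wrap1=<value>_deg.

crossed belt: β = asin((r1+r2)/C) = asin(22/93) = 13.6835°
wrap1 = wrap2 = π + 2β = 207.3671°

wrap1=207.37_deg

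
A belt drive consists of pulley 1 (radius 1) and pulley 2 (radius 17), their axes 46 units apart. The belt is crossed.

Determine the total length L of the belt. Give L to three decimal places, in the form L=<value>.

L=155.686

crossed belt: β = asin((r1+r2)/C) = asin(18/46) = 23.0357°
wrap1 = wrap2 = π + 2β = 226.0714°
tangent length = C·cosβ = 42.3320
L = (r1+r2)·wrap + 2·C·cosβ = 18·3.9457 + 2·42.3320 = 155.6865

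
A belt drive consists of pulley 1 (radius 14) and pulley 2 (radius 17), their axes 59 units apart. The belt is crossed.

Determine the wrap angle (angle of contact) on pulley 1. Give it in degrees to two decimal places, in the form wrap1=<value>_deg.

crossed belt: β = asin((r1+r2)/C) = asin(31/59) = 31.6968°
wrap1 = wrap2 = π + 2β = 243.3935°

wrap1=243.39_deg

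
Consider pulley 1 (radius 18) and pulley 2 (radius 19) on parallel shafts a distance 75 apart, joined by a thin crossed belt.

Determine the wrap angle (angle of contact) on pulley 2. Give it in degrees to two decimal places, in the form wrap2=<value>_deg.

crossed belt: β = asin((r1+r2)/C) = asin(37/75) = 29.5599°
wrap1 = wrap2 = π + 2β = 239.1198°

wrap2=239.12_deg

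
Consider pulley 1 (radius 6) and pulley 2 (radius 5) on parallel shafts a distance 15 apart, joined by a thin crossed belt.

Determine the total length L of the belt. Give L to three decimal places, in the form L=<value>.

crossed belt: β = asin((r1+r2)/C) = asin(11/15) = 47.1666°
wrap1 = wrap2 = π + 2β = 274.3331°
tangent length = C·cosβ = 10.1980
L = (r1+r2)·wrap + 2·C·cosβ = 11·4.7880 + 2·10.1980 = 73.0643

L=73.064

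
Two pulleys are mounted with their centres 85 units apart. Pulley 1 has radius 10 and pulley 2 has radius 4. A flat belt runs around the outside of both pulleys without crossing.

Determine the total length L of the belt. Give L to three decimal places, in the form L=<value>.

L=214.406

open belt: β = asin((r2−r1)/C) = asin(-6/85) = -4.0478°
wrap1 = π − 2β = 188.0955°
wrap2 = π + 2β = 171.9045°
tangent length = C·cosβ = 84.7880
L = r1·wrap1 + r2·wrap2 + 2·C·cosβ = 10·3.2829 + 4·3.0003 + 2·84.7880 = 214.4060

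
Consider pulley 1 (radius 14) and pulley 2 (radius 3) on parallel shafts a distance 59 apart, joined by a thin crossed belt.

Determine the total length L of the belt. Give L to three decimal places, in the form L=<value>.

L=176.340

crossed belt: β = asin((r1+r2)/C) = asin(17/59) = 16.7464°
wrap1 = wrap2 = π + 2β = 213.4927°
tangent length = C·cosβ = 56.4978
L = (r1+r2)·wrap + 2·C·cosβ = 17·3.7262 + 2·56.4978 = 176.3401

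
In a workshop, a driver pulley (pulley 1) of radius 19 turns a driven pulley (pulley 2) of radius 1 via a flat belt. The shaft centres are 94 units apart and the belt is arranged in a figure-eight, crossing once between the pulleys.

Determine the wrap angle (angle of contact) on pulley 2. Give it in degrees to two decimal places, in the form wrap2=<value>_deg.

crossed belt: β = asin((r1+r2)/C) = asin(20/94) = 12.2845°
wrap1 = wrap2 = π + 2β = 204.5690°

wrap2=204.57_deg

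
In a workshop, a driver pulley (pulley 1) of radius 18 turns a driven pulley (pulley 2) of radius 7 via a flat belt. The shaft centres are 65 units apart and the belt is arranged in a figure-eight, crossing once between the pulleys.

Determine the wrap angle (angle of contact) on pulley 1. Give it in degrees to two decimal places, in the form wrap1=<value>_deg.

wrap1=225.24_deg

crossed belt: β = asin((r1+r2)/C) = asin(25/65) = 22.6199°
wrap1 = wrap2 = π + 2β = 225.2397°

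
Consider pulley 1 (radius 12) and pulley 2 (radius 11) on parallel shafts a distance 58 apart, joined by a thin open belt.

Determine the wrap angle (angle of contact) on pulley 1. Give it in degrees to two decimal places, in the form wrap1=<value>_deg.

open belt: β = asin((r2−r1)/C) = asin(-1/58) = -0.9879°
wrap1 = π − 2β = 181.9758°
wrap2 = π + 2β = 178.0242°

wrap1=181.98_deg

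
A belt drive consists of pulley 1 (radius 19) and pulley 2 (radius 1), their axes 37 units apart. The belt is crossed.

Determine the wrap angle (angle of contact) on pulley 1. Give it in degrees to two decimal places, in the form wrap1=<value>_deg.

crossed belt: β = asin((r1+r2)/C) = asin(20/37) = 32.7204°
wrap1 = wrap2 = π + 2β = 245.4409°

wrap1=245.44_deg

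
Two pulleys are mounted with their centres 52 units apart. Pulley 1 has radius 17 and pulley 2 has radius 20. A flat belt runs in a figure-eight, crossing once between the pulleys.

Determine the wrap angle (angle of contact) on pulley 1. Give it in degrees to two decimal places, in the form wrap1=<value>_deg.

crossed belt: β = asin((r1+r2)/C) = asin(37/52) = 45.3602°
wrap1 = wrap2 = π + 2β = 270.7205°

wrap1=270.72_deg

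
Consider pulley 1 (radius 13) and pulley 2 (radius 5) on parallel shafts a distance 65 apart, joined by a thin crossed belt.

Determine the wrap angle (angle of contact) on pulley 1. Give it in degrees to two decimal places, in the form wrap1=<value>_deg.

wrap1=212.15_deg

crossed belt: β = asin((r1+r2)/C) = asin(18/65) = 16.0766°
wrap1 = wrap2 = π + 2β = 212.1533°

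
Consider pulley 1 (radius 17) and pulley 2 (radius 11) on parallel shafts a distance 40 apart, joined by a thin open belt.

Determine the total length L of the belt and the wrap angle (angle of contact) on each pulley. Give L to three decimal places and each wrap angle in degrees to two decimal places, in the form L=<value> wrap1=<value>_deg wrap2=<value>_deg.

open belt: β = asin((r2−r1)/C) = asin(-6/40) = -8.6269°
wrap1 = π − 2β = 197.2539°
wrap2 = π + 2β = 162.7461°
tangent length = C·cosβ = 39.5474
L = r1·wrap1 + r2·wrap2 + 2·C·cosβ = 17·3.4427 + 11·2.8405 + 2·39.5474 = 168.8663

L=168.866 wrap1=197.25_deg wrap2=162.75_deg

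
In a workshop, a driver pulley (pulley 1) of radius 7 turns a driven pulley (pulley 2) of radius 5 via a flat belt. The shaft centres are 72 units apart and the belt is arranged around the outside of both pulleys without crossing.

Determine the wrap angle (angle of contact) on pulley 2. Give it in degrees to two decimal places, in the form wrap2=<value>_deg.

open belt: β = asin((r2−r1)/C) = asin(-2/72) = -1.5918°
wrap1 = π − 2β = 183.1835°
wrap2 = π + 2β = 176.8165°

wrap2=176.82_deg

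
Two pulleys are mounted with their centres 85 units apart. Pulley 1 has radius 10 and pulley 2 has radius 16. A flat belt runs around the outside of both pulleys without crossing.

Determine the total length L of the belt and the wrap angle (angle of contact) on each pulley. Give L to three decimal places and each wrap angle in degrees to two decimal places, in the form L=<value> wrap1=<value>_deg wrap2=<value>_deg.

L=252.105 wrap1=171.90_deg wrap2=188.10_deg

open belt: β = asin((r2−r1)/C) = asin(6/85) = 4.0478°
wrap1 = π − 2β = 171.9045°
wrap2 = π + 2β = 188.0955°
tangent length = C·cosβ = 84.7880
L = r1·wrap1 + r2·wrap2 + 2·C·cosβ = 10·3.0003 + 16·3.2829 + 2·84.7880 = 252.1051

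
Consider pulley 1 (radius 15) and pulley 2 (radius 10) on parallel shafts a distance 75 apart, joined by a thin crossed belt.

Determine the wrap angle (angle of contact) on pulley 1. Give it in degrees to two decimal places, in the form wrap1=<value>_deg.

crossed belt: β = asin((r1+r2)/C) = asin(25/75) = 19.4712°
wrap1 = wrap2 = π + 2β = 218.9424°

wrap1=218.94_deg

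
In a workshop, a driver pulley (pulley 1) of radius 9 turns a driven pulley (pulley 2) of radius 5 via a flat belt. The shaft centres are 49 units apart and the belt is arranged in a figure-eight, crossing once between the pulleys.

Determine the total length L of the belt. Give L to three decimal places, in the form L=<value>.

crossed belt: β = asin((r1+r2)/C) = asin(14/49) = 16.6015°
wrap1 = wrap2 = π + 2β = 213.2031°
tangent length = C·cosβ = 46.9574
L = (r1+r2)·wrap + 2·C·cosβ = 14·3.7211 + 2·46.9574 = 146.0102

L=146.010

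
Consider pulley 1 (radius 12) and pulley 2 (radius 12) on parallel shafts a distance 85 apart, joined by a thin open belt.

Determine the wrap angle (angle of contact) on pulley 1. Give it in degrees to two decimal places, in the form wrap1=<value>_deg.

wrap1=180.00_deg

open belt: β = asin((r2−r1)/C) = asin(0/85) = 0.0000°
wrap1 = π − 2β = 180.0000°
wrap2 = π + 2β = 180.0000°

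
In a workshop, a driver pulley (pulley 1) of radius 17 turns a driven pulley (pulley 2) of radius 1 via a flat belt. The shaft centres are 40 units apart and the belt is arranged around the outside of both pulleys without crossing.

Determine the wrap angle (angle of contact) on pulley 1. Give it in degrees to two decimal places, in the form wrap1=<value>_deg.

wrap1=227.16_deg

open belt: β = asin((r2−r1)/C) = asin(-16/40) = -23.5782°
wrap1 = π − 2β = 227.1564°
wrap2 = π + 2β = 132.8436°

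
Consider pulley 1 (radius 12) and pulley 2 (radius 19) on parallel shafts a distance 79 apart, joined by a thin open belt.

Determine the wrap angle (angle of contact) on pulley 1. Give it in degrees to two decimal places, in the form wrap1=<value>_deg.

wrap1=169.83_deg

open belt: β = asin((r2−r1)/C) = asin(7/79) = 5.0835°
wrap1 = π − 2β = 169.8330°
wrap2 = π + 2β = 190.1670°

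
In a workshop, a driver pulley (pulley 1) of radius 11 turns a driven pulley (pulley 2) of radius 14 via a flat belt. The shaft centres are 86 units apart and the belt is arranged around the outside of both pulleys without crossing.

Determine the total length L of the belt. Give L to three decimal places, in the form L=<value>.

open belt: β = asin((r2−r1)/C) = asin(3/86) = 1.9991°
wrap1 = π − 2β = 176.0018°
wrap2 = π + 2β = 183.9982°
tangent length = C·cosβ = 85.9477
L = r1·wrap1 + r2·wrap2 + 2·C·cosβ = 11·3.0718 + 14·3.2114 + 2·85.9477 = 250.6445

L=250.644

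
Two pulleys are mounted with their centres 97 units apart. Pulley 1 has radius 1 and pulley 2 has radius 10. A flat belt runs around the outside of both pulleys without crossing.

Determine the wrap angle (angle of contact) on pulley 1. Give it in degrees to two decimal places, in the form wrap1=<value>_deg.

open belt: β = asin((r2−r1)/C) = asin(9/97) = 5.3238°
wrap1 = π − 2β = 169.3525°
wrap2 = π + 2β = 190.6475°

wrap1=169.35_deg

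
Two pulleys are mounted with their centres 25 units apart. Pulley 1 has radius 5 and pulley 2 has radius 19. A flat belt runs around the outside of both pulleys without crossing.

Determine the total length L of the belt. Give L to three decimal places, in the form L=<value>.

L=133.466

open belt: β = asin((r2−r1)/C) = asin(14/25) = 34.0558°
wrap1 = π − 2β = 111.8884°
wrap2 = π + 2β = 248.1116°
tangent length = C·cosβ = 20.7123
L = r1·wrap1 + r2·wrap2 + 2·C·cosβ = 5·1.9528 + 19·4.3304 + 2·20.7123 = 133.4657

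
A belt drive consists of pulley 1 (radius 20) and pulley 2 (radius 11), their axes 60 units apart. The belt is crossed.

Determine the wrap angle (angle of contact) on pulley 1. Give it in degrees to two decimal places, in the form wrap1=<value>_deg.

wrap1=242.22_deg

crossed belt: β = asin((r1+r2)/C) = asin(31/60) = 31.1089°
wrap1 = wrap2 = π + 2β = 242.2178°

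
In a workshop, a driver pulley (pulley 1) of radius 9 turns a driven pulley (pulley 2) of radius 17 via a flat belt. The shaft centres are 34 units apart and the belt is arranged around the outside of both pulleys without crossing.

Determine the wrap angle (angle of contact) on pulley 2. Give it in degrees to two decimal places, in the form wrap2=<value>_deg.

open belt: β = asin((r2−r1)/C) = asin(8/34) = 13.6090°
wrap1 = π − 2β = 152.7821°
wrap2 = π + 2β = 207.2179°

wrap2=207.22_deg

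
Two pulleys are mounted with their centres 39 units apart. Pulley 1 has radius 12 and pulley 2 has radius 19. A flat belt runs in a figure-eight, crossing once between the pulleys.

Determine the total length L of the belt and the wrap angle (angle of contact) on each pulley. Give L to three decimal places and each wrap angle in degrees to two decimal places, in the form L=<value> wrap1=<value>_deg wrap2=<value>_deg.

crossed belt: β = asin((r1+r2)/C) = asin(31/39) = 52.6431°
wrap1 = wrap2 = π + 2β = 285.2863°
tangent length = C·cosβ = 23.6643
L = (r1+r2)·wrap + 2·C·cosβ = 31·4.9792 + 2·23.6643 = 201.6834

L=201.683 wrap1=285.29_deg wrap2=285.29_deg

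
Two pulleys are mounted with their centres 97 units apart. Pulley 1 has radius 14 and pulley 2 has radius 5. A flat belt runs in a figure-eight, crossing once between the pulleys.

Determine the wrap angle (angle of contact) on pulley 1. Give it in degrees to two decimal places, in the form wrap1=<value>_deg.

wrap1=202.59_deg

crossed belt: β = asin((r1+r2)/C) = asin(19/97) = 11.2959°
wrap1 = wrap2 = π + 2β = 202.5918°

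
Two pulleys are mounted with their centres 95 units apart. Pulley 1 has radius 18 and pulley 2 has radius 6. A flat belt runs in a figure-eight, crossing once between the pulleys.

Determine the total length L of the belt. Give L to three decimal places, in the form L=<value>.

crossed belt: β = asin((r1+r2)/C) = asin(24/95) = 14.6333°
wrap1 = wrap2 = π + 2β = 209.2666°
tangent length = C·cosβ = 91.9184
L = (r1+r2)·wrap + 2·C·cosβ = 24·3.6524 + 2·91.9184 = 271.4943

L=271.494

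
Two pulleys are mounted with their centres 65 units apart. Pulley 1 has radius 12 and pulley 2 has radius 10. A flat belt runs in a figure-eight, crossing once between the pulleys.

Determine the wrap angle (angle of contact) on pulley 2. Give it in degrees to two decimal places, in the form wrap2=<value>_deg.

wrap2=219.57_deg

crossed belt: β = asin((r1+r2)/C) = asin(22/65) = 19.7832°
wrap1 = wrap2 = π + 2β = 219.5663°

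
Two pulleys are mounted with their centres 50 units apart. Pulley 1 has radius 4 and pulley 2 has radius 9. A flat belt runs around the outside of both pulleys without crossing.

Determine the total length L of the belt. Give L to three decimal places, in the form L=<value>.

open belt: β = asin((r2−r1)/C) = asin(5/50) = 5.7392°
wrap1 = π − 2β = 168.5217°
wrap2 = π + 2β = 191.4783°
tangent length = C·cosβ = 49.7494
L = r1·wrap1 + r2·wrap2 + 2·C·cosβ = 4·2.9413 + 9·3.3419 + 2·49.7494 = 141.3411

L=141.341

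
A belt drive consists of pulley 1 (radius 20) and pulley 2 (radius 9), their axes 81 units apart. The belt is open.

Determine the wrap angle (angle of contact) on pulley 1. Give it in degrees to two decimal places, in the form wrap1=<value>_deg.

open belt: β = asin((r2−r1)/C) = asin(-11/81) = -7.8050°
wrap1 = π − 2β = 195.6101°
wrap2 = π + 2β = 164.3899°

wrap1=195.61_deg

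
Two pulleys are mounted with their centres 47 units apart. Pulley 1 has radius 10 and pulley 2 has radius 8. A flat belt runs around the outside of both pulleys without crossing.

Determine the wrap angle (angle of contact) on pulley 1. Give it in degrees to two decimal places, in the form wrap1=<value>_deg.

open belt: β = asin((r2−r1)/C) = asin(-2/47) = -2.4389°
wrap1 = π − 2β = 184.8777°
wrap2 = π + 2β = 175.1223°

wrap1=184.88_deg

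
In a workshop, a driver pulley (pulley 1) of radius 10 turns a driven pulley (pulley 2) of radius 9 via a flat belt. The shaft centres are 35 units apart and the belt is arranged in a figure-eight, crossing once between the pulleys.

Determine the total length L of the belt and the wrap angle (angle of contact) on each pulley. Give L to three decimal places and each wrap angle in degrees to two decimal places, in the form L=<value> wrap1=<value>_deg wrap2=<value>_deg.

crossed belt: β = asin((r1+r2)/C) = asin(19/35) = 32.8783°
wrap1 = wrap2 = π + 2β = 245.7567°
tangent length = C·cosβ = 29.3939
L = (r1+r2)·wrap + 2·C·cosβ = 19·4.2893 + 2·29.3939 = 140.2838

L=140.284 wrap1=245.76_deg wrap2=245.76_deg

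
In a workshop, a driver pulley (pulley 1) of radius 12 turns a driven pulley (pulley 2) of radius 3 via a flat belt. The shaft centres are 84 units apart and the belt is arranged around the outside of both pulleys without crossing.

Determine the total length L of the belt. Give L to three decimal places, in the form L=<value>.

L=216.089

open belt: β = asin((r2−r1)/C) = asin(-9/84) = -6.1506°
wrap1 = π − 2β = 192.3013°
wrap2 = π + 2β = 167.6987°
tangent length = C·cosβ = 83.5165
L = r1·wrap1 + r2·wrap2 + 2·C·cosβ = 12·3.3563 + 3·2.9269 + 2·83.5165 = 216.0891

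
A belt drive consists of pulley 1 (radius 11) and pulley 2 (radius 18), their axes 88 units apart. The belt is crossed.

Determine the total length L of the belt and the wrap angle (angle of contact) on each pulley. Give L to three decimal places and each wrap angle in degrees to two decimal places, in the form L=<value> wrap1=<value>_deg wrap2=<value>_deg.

L=276.752 wrap1=218.48_deg wrap2=218.48_deg

crossed belt: β = asin((r1+r2)/C) = asin(29/88) = 19.2412°
wrap1 = wrap2 = π + 2β = 218.4824°
tangent length = C·cosβ = 83.0843
L = (r1+r2)·wrap + 2·C·cosβ = 29·3.8132 + 2·83.0843 = 276.7525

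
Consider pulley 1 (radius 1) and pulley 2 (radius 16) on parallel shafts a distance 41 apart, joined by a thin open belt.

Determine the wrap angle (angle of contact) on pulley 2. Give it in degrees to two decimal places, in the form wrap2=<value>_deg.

wrap2=222.92_deg

open belt: β = asin((r2−r1)/C) = asin(15/41) = 21.4601°
wrap1 = π − 2β = 137.0797°
wrap2 = π + 2β = 222.9203°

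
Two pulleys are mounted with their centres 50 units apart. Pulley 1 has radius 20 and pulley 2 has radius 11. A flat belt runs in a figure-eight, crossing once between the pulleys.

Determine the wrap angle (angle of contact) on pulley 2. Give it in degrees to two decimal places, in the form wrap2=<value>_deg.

wrap2=256.63_deg

crossed belt: β = asin((r1+r2)/C) = asin(31/50) = 38.3161°
wrap1 = wrap2 = π + 2β = 256.6323°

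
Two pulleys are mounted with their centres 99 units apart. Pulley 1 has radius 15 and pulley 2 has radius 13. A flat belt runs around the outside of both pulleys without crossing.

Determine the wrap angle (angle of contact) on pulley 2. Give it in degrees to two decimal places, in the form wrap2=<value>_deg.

open belt: β = asin((r2−r1)/C) = asin(-2/99) = -1.1576°
wrap1 = π − 2β = 182.3151°
wrap2 = π + 2β = 177.6849°

wrap2=177.68_deg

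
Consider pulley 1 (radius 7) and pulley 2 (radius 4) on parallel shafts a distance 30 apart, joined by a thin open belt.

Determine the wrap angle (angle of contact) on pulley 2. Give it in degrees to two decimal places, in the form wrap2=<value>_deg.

wrap2=168.52_deg

open belt: β = asin((r2−r1)/C) = asin(-3/30) = -5.7392°
wrap1 = π − 2β = 191.4783°
wrap2 = π + 2β = 168.5217°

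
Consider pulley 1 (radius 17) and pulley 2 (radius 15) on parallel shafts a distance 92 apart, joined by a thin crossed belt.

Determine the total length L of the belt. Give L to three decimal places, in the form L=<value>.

L=295.778

crossed belt: β = asin((r1+r2)/C) = asin(32/92) = 20.3544°
wrap1 = wrap2 = π + 2β = 220.7088°
tangent length = C·cosβ = 86.2554
L = (r1+r2)·wrap + 2·C·cosβ = 32·3.8521 + 2·86.2554 = 295.7779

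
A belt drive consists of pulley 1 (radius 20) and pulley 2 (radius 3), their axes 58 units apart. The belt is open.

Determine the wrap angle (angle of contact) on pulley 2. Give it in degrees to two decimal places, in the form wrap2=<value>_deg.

open belt: β = asin((r2−r1)/C) = asin(-17/58) = -17.0438°
wrap1 = π − 2β = 214.0877°
wrap2 = π + 2β = 145.9123°

wrap2=145.91_deg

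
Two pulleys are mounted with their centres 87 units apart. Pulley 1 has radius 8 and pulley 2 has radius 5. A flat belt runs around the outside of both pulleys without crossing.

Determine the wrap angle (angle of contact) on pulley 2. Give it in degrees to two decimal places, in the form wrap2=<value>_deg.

open belt: β = asin((r2−r1)/C) = asin(-3/87) = -1.9761°
wrap1 = π − 2β = 183.9522°
wrap2 = π + 2β = 176.0478°

wrap2=176.05_deg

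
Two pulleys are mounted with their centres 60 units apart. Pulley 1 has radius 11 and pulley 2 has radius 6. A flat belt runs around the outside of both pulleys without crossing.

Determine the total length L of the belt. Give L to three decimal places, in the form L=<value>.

open belt: β = asin((r2−r1)/C) = asin(-5/60) = -4.7802°
wrap1 = π − 2β = 189.5604°
wrap2 = π + 2β = 170.4396°
tangent length = C·cosβ = 59.7913
L = r1·wrap1 + r2·wrap2 + 2·C·cosβ = 11·3.3085 + 6·2.9747 + 2·59.7913 = 173.8240

L=173.824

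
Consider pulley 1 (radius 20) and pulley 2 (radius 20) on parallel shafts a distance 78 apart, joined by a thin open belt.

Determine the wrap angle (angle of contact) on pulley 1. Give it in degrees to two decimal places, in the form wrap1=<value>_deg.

open belt: β = asin((r2−r1)/C) = asin(0/78) = 0.0000°
wrap1 = π − 2β = 180.0000°
wrap2 = π + 2β = 180.0000°

wrap1=180.00_deg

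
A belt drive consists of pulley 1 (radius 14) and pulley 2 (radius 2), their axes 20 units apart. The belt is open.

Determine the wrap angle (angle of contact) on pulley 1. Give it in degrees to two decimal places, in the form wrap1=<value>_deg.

wrap1=253.74_deg

open belt: β = asin((r2−r1)/C) = asin(-12/20) = -36.8699°
wrap1 = π − 2β = 253.7398°
wrap2 = π + 2β = 106.2602°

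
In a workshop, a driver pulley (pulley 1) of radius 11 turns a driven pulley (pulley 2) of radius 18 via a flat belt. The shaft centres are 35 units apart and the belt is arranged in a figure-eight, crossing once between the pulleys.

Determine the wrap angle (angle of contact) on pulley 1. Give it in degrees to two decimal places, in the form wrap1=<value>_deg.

wrap1=291.90_deg

crossed belt: β = asin((r1+r2)/C) = asin(29/35) = 55.9523°
wrap1 = wrap2 = π + 2β = 291.9045°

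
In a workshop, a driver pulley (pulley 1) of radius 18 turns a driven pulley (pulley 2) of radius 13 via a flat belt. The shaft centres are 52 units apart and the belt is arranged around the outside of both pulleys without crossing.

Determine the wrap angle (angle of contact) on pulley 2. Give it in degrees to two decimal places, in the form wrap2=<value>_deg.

wrap2=168.96_deg

open belt: β = asin((r2−r1)/C) = asin(-5/52) = -5.5177°
wrap1 = π − 2β = 191.0355°
wrap2 = π + 2β = 168.9645°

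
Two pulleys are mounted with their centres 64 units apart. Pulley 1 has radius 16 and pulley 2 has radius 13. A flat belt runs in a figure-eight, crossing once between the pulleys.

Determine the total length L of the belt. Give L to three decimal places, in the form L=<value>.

crossed belt: β = asin((r1+r2)/C) = asin(29/64) = 26.9444°
wrap1 = wrap2 = π + 2β = 233.8887°
tangent length = C·cosβ = 57.0526
L = (r1+r2)·wrap + 2·C·cosβ = 29·4.0821 + 2·57.0526 = 232.4869

L=232.487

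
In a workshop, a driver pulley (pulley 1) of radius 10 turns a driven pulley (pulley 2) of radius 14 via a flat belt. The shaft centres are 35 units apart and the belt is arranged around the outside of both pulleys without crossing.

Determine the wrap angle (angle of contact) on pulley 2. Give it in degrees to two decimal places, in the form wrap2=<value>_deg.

wrap2=193.12_deg

open belt: β = asin((r2−r1)/C) = asin(4/35) = 6.5624°
wrap1 = π − 2β = 166.8751°
wrap2 = π + 2β = 193.1249°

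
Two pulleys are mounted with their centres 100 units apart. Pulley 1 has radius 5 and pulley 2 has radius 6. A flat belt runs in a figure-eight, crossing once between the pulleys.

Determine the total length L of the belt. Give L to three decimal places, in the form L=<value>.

crossed belt: β = asin((r1+r2)/C) = asin(11/100) = 6.3153°
wrap1 = wrap2 = π + 2β = 192.6306°
tangent length = C·cosβ = 99.3932
L = (r1+r2)·wrap + 2·C·cosβ = 11·3.3620 + 2·99.3932 = 235.7687

L=235.769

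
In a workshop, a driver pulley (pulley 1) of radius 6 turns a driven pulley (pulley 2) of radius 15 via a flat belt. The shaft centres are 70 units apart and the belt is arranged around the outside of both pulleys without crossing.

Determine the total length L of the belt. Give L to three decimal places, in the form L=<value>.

L=207.132

open belt: β = asin((r2−r1)/C) = asin(9/70) = 7.3870°
wrap1 = π − 2β = 165.2259°
wrap2 = π + 2β = 194.7741°
tangent length = C·cosβ = 69.4190
L = r1·wrap1 + r2·wrap2 + 2·C·cosβ = 6·2.8837 + 15·3.3994 + 2·69.4190 = 207.1322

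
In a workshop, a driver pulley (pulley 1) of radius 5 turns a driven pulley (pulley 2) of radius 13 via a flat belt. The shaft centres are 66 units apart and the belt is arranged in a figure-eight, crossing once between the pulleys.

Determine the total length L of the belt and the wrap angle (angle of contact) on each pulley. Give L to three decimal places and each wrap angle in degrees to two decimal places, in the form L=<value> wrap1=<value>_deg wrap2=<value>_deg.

L=193.489 wrap1=211.65_deg wrap2=211.65_deg

crossed belt: β = asin((r1+r2)/C) = asin(18/66) = 15.8266°
wrap1 = wrap2 = π + 2β = 211.6532°
tangent length = C·cosβ = 63.4980
L = (r1+r2)·wrap + 2·C·cosβ = 18·3.6940 + 2·63.4980 = 193.4889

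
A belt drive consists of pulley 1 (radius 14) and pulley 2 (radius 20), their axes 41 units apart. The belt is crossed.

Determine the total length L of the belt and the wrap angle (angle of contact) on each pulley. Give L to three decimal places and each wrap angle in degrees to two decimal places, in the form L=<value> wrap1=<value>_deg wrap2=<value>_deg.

crossed belt: β = asin((r1+r2)/C) = asin(34/41) = 56.0236°
wrap1 = wrap2 = π + 2β = 292.0473°
tangent length = C·cosβ = 22.9129
L = (r1+r2)·wrap + 2·C·cosβ = 34·5.0972 + 2·22.9129 = 219.1301

L=219.130 wrap1=292.05_deg wrap2=292.05_deg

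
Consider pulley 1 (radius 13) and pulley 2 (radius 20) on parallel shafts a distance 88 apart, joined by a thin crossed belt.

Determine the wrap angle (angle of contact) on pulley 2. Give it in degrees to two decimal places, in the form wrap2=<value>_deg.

wrap2=224.05_deg

crossed belt: β = asin((r1+r2)/C) = asin(33/88) = 22.0243°
wrap1 = wrap2 = π + 2β = 224.0486°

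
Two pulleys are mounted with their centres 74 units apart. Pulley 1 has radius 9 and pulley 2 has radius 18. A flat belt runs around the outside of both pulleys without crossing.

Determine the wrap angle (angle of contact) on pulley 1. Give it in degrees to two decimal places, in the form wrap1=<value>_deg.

open belt: β = asin((r2−r1)/C) = asin(9/74) = 6.9857°
wrap1 = π − 2β = 166.0286°
wrap2 = π + 2β = 193.9714°

wrap1=166.03_deg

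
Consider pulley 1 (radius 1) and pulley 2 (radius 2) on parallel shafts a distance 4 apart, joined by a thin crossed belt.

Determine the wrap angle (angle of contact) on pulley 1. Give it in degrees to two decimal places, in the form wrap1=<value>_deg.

wrap1=277.18_deg

crossed belt: β = asin((r1+r2)/C) = asin(3/4) = 48.5904°
wrap1 = wrap2 = π + 2β = 277.1808°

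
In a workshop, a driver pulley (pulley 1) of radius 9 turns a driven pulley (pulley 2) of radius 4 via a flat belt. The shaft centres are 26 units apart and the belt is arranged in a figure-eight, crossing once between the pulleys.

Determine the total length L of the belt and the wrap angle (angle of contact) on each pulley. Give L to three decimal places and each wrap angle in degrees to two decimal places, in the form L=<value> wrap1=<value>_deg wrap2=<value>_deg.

crossed belt: β = asin((r1+r2)/C) = asin(13/26) = 30.0000°
wrap1 = wrap2 = π + 2β = 240.0000°
tangent length = C·cosβ = 22.5167
L = (r1+r2)·wrap + 2·C·cosβ = 13·4.1888 + 2·22.5167 = 99.4876

L=99.488 wrap1=240.00_deg wrap2=240.00_deg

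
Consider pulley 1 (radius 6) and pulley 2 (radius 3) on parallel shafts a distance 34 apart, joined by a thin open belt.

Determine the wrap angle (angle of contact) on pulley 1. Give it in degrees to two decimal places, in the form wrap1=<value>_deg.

open belt: β = asin((r2−r1)/C) = asin(-3/34) = -5.0621°
wrap1 = π − 2β = 190.1242°
wrap2 = π + 2β = 169.8758°

wrap1=190.12_deg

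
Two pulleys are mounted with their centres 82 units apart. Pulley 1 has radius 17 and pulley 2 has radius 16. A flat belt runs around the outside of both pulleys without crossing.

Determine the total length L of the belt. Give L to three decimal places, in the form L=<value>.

L=267.685

open belt: β = asin((r2−r1)/C) = asin(-1/82) = -0.6987°
wrap1 = π − 2β = 181.3975°
wrap2 = π + 2β = 178.6025°
tangent length = C·cosβ = 81.9939
L = r1·wrap1 + r2·wrap2 + 2·C·cosβ = 17·3.1660 + 16·3.1172 + 2·81.9939 = 267.6848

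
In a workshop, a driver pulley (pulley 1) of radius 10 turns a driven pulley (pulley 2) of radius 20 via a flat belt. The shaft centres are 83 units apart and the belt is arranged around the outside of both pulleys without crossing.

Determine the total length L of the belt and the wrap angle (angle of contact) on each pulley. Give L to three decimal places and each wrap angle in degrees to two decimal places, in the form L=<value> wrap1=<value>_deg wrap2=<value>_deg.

open belt: β = asin((r2−r1)/C) = asin(10/83) = 6.9199°
wrap1 = π − 2β = 166.1602°
wrap2 = π + 2β = 193.8398°
tangent length = C·cosβ = 82.3954
L = r1·wrap1 + r2·wrap2 + 2·C·cosβ = 10·2.9000 + 20·3.3831 + 2·82.3954 = 261.4541

L=261.454 wrap1=166.16_deg wrap2=193.84_deg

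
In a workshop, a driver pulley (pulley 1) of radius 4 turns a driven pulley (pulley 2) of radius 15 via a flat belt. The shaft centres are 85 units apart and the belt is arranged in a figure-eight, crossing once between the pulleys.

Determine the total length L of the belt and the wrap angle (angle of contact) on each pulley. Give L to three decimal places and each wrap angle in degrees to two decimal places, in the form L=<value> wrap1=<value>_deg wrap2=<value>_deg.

crossed belt: β = asin((r1+r2)/C) = asin(19/85) = 12.9164°
wrap1 = wrap2 = π + 2β = 205.8328°
tangent length = C·cosβ = 82.8493
L = (r1+r2)·wrap + 2·C·cosβ = 19·3.5925 + 2·82.8493 = 233.9553

L=233.955 wrap1=205.83_deg wrap2=205.83_deg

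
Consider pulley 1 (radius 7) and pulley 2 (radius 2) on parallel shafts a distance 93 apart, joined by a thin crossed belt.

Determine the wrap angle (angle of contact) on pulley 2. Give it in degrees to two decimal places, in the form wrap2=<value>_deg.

wrap2=191.11_deg

crossed belt: β = asin((r1+r2)/C) = asin(9/93) = 5.5534°
wrap1 = wrap2 = π + 2β = 191.1069°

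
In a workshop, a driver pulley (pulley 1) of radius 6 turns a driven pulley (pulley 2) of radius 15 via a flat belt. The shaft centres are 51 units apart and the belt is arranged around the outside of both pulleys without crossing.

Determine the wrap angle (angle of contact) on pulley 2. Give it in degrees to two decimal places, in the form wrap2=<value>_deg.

open belt: β = asin((r2−r1)/C) = asin(9/51) = 10.1642°
wrap1 = π − 2β = 159.6715°
wrap2 = π + 2β = 200.3285°

wrap2=200.33_deg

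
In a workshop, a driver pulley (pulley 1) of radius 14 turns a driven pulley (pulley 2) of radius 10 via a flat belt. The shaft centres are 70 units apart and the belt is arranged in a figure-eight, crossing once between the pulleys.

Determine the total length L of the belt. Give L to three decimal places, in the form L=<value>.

crossed belt: β = asin((r1+r2)/C) = asin(24/70) = 20.0510°
wrap1 = wrap2 = π + 2β = 220.1021°
tangent length = C·cosβ = 65.7571
L = (r1+r2)·wrap + 2·C·cosβ = 24·3.8415 + 2·65.7571 = 223.7104

L=223.710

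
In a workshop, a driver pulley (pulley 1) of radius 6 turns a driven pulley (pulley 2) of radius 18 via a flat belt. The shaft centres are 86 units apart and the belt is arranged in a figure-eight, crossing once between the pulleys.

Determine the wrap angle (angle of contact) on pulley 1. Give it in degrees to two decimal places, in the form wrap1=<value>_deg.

wrap1=212.41_deg

crossed belt: β = asin((r1+r2)/C) = asin(24/86) = 16.2047°
wrap1 = wrap2 = π + 2β = 212.4094°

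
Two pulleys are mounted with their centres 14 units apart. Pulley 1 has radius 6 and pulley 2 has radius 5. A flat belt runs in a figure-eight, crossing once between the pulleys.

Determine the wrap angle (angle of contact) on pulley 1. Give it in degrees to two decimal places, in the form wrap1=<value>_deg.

wrap1=283.57_deg

crossed belt: β = asin((r1+r2)/C) = asin(11/14) = 51.7868°
wrap1 = wrap2 = π + 2β = 283.5736°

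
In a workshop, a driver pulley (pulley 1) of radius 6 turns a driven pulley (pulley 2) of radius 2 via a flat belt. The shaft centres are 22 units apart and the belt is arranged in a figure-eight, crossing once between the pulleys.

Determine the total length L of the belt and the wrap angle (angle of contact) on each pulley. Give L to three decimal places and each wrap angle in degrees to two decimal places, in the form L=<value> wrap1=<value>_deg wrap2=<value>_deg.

crossed belt: β = asin((r1+r2)/C) = asin(8/22) = 21.3237°
wrap1 = wrap2 = π + 2β = 222.6474°
tangent length = C·cosβ = 20.4939
L = (r1+r2)·wrap + 2·C·cosβ = 8·3.8859 + 2·20.4939 = 72.0752

L=72.075 wrap1=222.65_deg wrap2=222.65_deg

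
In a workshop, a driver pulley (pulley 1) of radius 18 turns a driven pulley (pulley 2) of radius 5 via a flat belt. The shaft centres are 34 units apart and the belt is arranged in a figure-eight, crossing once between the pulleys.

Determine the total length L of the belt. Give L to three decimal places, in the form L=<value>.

crossed belt: β = asin((r1+r2)/C) = asin(23/34) = 42.5685°
wrap1 = wrap2 = π + 2β = 265.1369°
tangent length = C·cosβ = 25.0400
L = (r1+r2)·wrap + 2·C·cosβ = 23·4.6275 + 2·25.0400 = 156.5127

L=156.513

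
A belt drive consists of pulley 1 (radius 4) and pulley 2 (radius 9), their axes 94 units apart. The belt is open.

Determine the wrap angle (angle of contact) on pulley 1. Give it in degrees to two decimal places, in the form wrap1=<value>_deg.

wrap1=173.90_deg

open belt: β = asin((r2−r1)/C) = asin(5/94) = 3.0491°
wrap1 = π − 2β = 173.9018°
wrap2 = π + 2β = 186.0982°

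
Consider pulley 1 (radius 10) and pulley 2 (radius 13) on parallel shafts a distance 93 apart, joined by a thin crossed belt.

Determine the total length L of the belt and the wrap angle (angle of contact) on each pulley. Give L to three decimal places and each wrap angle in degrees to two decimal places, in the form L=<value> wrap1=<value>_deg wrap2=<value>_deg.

crossed belt: β = asin((r1+r2)/C) = asin(23/93) = 14.3185°
wrap1 = wrap2 = π + 2β = 208.6370°
tangent length = C·cosβ = 90.1110
L = (r1+r2)·wrap + 2·C·cosβ = 23·3.6414 + 2·90.1110 = 263.9743

L=263.974 wrap1=208.64_deg wrap2=208.64_deg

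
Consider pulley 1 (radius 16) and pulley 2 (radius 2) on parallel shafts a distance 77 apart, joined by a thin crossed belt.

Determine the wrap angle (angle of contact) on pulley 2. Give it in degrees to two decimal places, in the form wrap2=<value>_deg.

crossed belt: β = asin((r1+r2)/C) = asin(18/77) = 13.5189°
wrap1 = wrap2 = π + 2β = 207.0378°

wrap2=207.04_deg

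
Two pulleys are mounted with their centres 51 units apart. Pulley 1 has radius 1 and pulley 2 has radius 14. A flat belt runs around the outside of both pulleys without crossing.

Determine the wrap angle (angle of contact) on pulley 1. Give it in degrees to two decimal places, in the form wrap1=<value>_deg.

wrap1=150.46_deg

open belt: β = asin((r2−r1)/C) = asin(13/51) = 14.7678°
wrap1 = π − 2β = 150.4644°
wrap2 = π + 2β = 209.5356°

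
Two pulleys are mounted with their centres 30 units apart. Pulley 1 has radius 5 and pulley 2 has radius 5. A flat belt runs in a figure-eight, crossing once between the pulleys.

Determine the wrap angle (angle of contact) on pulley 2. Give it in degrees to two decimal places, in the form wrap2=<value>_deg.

wrap2=218.94_deg

crossed belt: β = asin((r1+r2)/C) = asin(10/30) = 19.4712°
wrap1 = wrap2 = π + 2β = 218.9424°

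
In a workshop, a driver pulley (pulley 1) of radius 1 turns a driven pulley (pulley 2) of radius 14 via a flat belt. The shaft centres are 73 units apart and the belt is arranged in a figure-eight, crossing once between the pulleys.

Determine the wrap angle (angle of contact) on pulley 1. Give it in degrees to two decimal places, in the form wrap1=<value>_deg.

wrap1=203.72_deg

crossed belt: β = asin((r1+r2)/C) = asin(15/73) = 11.8576°
wrap1 = wrap2 = π + 2β = 203.7151°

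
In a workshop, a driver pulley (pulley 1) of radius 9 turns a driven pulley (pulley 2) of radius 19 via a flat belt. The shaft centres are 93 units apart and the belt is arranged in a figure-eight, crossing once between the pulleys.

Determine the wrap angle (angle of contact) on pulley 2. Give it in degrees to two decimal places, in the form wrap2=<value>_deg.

crossed belt: β = asin((r1+r2)/C) = asin(28/93) = 17.5222°
wrap1 = wrap2 = π + 2β = 215.0444°

wrap2=215.04_deg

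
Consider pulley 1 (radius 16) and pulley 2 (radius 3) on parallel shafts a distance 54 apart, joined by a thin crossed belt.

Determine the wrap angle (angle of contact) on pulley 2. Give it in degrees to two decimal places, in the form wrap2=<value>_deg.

crossed belt: β = asin((r1+r2)/C) = asin(19/54) = 20.6006°
wrap1 = wrap2 = π + 2β = 221.2012°

wrap2=221.20_deg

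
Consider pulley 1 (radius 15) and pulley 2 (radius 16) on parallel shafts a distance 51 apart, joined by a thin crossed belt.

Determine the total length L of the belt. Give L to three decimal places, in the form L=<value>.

L=218.890

crossed belt: β = asin((r1+r2)/C) = asin(31/51) = 37.4337°
wrap1 = wrap2 = π + 2β = 254.8674°
tangent length = C·cosβ = 40.4969
L = (r1+r2)·wrap + 2·C·cosβ = 31·4.4483 + 2·40.4969 = 218.8904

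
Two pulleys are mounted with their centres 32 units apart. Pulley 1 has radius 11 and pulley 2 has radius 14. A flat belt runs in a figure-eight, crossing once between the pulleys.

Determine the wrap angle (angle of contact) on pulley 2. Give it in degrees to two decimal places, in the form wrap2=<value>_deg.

crossed belt: β = asin((r1+r2)/C) = asin(25/32) = 51.3752°
wrap1 = wrap2 = π + 2β = 282.7503°

wrap2=282.75_deg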